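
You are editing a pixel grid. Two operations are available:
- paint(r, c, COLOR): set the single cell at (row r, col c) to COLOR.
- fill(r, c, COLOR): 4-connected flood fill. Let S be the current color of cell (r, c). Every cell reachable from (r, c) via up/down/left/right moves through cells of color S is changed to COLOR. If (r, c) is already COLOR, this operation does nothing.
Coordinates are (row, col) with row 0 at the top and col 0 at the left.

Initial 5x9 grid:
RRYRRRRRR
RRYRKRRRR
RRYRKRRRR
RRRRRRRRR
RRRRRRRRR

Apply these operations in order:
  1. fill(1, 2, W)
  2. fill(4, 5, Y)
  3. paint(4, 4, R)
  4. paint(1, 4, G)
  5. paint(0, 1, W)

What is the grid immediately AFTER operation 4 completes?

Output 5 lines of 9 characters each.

Answer: YYWYYYYYY
YYWYGYYYY
YYWYKYYYY
YYYYYYYYY
YYYYRYYYY

Derivation:
After op 1 fill(1,2,W) [3 cells changed]:
RRWRRRRRR
RRWRKRRRR
RRWRKRRRR
RRRRRRRRR
RRRRRRRRR
After op 2 fill(4,5,Y) [40 cells changed]:
YYWYYYYYY
YYWYKYYYY
YYWYKYYYY
YYYYYYYYY
YYYYYYYYY
After op 3 paint(4,4,R):
YYWYYYYYY
YYWYKYYYY
YYWYKYYYY
YYYYYYYYY
YYYYRYYYY
After op 4 paint(1,4,G):
YYWYYYYYY
YYWYGYYYY
YYWYKYYYY
YYYYYYYYY
YYYYRYYYY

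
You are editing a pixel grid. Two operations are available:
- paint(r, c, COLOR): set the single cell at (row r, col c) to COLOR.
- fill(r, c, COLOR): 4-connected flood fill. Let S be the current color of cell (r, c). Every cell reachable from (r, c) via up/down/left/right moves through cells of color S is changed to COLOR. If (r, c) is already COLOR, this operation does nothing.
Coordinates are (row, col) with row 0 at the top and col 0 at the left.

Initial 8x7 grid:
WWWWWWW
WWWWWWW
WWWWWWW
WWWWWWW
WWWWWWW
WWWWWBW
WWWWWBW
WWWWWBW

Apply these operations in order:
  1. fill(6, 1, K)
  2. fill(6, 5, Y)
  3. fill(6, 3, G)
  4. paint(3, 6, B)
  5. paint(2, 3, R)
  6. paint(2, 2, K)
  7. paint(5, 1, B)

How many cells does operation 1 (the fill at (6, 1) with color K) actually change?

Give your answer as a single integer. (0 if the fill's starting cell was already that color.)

Answer: 53

Derivation:
After op 1 fill(6,1,K) [53 cells changed]:
KKKKKKK
KKKKKKK
KKKKKKK
KKKKKKK
KKKKKKK
KKKKKBK
KKKKKBK
KKKKKBK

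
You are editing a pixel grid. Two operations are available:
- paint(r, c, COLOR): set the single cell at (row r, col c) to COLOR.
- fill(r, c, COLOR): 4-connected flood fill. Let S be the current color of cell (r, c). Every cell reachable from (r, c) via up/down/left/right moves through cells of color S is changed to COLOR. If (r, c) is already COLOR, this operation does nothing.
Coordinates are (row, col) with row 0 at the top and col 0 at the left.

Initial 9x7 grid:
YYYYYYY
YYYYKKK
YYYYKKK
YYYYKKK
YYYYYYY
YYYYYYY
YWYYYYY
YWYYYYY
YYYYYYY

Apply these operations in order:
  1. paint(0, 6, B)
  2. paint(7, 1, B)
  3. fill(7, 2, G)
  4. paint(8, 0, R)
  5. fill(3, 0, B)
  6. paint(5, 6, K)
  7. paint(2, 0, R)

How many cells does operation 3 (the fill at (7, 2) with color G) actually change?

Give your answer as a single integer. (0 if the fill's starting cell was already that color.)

After op 1 paint(0,6,B):
YYYYYYB
YYYYKKK
YYYYKKK
YYYYKKK
YYYYYYY
YYYYYYY
YWYYYYY
YWYYYYY
YYYYYYY
After op 2 paint(7,1,B):
YYYYYYB
YYYYKKK
YYYYKKK
YYYYKKK
YYYYYYY
YYYYYYY
YWYYYYY
YBYYYYY
YYYYYYY
After op 3 fill(7,2,G) [51 cells changed]:
GGGGGGB
GGGGKKK
GGGGKKK
GGGGKKK
GGGGGGG
GGGGGGG
GWGGGGG
GBGGGGG
GGGGGGG

Answer: 51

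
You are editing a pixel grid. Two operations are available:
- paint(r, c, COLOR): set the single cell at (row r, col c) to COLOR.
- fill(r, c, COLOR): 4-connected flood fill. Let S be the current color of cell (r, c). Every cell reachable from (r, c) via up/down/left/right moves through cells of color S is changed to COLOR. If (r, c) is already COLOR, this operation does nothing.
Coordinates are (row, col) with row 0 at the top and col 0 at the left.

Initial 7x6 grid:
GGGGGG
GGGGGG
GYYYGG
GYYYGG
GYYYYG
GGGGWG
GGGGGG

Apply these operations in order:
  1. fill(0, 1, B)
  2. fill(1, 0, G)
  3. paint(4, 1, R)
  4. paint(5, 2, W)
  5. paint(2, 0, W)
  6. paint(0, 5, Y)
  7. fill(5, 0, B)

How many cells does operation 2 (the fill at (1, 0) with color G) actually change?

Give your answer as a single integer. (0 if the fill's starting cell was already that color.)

After op 1 fill(0,1,B) [31 cells changed]:
BBBBBB
BBBBBB
BYYYBB
BYYYBB
BYYYYB
BBBBWB
BBBBBB
After op 2 fill(1,0,G) [31 cells changed]:
GGGGGG
GGGGGG
GYYYGG
GYYYGG
GYYYYG
GGGGWG
GGGGGG

Answer: 31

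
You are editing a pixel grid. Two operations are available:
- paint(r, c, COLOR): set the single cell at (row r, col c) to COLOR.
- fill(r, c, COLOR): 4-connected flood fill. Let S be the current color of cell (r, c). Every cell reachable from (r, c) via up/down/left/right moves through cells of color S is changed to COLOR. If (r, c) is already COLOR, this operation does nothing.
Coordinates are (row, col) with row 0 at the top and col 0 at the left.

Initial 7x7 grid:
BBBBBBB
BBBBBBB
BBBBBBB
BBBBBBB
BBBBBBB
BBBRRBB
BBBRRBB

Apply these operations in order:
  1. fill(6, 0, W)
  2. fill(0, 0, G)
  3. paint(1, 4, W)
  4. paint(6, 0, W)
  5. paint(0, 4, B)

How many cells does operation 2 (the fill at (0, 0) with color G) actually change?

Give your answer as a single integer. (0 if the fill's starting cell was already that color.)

Answer: 45

Derivation:
After op 1 fill(6,0,W) [45 cells changed]:
WWWWWWW
WWWWWWW
WWWWWWW
WWWWWWW
WWWWWWW
WWWRRWW
WWWRRWW
After op 2 fill(0,0,G) [45 cells changed]:
GGGGGGG
GGGGGGG
GGGGGGG
GGGGGGG
GGGGGGG
GGGRRGG
GGGRRGG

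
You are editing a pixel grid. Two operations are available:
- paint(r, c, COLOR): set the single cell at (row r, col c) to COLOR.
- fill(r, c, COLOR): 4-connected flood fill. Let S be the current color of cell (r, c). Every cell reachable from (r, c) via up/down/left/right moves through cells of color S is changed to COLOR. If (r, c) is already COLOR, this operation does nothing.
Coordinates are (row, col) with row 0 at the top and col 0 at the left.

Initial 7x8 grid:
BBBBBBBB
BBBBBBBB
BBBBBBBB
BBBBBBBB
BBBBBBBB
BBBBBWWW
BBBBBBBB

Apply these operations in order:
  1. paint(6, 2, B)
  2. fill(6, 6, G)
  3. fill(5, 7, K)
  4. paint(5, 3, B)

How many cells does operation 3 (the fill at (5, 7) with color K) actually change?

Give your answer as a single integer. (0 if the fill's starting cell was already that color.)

Answer: 3

Derivation:
After op 1 paint(6,2,B):
BBBBBBBB
BBBBBBBB
BBBBBBBB
BBBBBBBB
BBBBBBBB
BBBBBWWW
BBBBBBBB
After op 2 fill(6,6,G) [53 cells changed]:
GGGGGGGG
GGGGGGGG
GGGGGGGG
GGGGGGGG
GGGGGGGG
GGGGGWWW
GGGGGGGG
After op 3 fill(5,7,K) [3 cells changed]:
GGGGGGGG
GGGGGGGG
GGGGGGGG
GGGGGGGG
GGGGGGGG
GGGGGKKK
GGGGGGGG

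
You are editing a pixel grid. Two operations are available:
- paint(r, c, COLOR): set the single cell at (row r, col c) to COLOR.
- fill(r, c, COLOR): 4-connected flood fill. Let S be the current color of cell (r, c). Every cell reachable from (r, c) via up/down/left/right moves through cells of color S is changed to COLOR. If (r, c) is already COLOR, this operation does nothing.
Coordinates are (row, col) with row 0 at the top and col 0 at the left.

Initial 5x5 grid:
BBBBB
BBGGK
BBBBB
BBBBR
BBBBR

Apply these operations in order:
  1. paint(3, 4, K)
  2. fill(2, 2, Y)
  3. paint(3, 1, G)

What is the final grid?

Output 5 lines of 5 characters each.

After op 1 paint(3,4,K):
BBBBB
BBGGK
BBBBB
BBBBK
BBBBR
After op 2 fill(2,2,Y) [20 cells changed]:
YYYYY
YYGGK
YYYYY
YYYYK
YYYYR
After op 3 paint(3,1,G):
YYYYY
YYGGK
YYYYY
YGYYK
YYYYR

Answer: YYYYY
YYGGK
YYYYY
YGYYK
YYYYR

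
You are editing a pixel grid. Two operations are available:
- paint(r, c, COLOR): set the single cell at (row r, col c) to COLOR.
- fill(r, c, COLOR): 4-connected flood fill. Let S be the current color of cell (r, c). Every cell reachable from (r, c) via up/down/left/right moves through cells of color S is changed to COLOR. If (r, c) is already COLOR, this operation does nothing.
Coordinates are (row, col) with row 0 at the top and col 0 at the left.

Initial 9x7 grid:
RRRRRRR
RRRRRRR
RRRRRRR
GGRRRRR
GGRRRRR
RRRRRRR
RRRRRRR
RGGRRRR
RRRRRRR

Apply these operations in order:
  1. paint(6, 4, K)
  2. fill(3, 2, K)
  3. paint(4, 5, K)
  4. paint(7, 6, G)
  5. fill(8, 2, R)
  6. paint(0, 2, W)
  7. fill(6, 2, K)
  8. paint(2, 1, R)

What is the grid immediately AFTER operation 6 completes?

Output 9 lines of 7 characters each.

After op 1 paint(6,4,K):
RRRRRRR
RRRRRRR
RRRRRRR
GGRRRRR
GGRRRRR
RRRRRRR
RRRRKRR
RGGRRRR
RRRRRRR
After op 2 fill(3,2,K) [56 cells changed]:
KKKKKKK
KKKKKKK
KKKKKKK
GGKKKKK
GGKKKKK
KKKKKKK
KKKKKKK
KGGKKKK
KKKKKKK
After op 3 paint(4,5,K):
KKKKKKK
KKKKKKK
KKKKKKK
GGKKKKK
GGKKKKK
KKKKKKK
KKKKKKK
KGGKKKK
KKKKKKK
After op 4 paint(7,6,G):
KKKKKKK
KKKKKKK
KKKKKKK
GGKKKKK
GGKKKKK
KKKKKKK
KKKKKKK
KGGKKKG
KKKKKKK
After op 5 fill(8,2,R) [56 cells changed]:
RRRRRRR
RRRRRRR
RRRRRRR
GGRRRRR
GGRRRRR
RRRRRRR
RRRRRRR
RGGRRRG
RRRRRRR
After op 6 paint(0,2,W):
RRWRRRR
RRRRRRR
RRRRRRR
GGRRRRR
GGRRRRR
RRRRRRR
RRRRRRR
RGGRRRG
RRRRRRR

Answer: RRWRRRR
RRRRRRR
RRRRRRR
GGRRRRR
GGRRRRR
RRRRRRR
RRRRRRR
RGGRRRG
RRRRRRR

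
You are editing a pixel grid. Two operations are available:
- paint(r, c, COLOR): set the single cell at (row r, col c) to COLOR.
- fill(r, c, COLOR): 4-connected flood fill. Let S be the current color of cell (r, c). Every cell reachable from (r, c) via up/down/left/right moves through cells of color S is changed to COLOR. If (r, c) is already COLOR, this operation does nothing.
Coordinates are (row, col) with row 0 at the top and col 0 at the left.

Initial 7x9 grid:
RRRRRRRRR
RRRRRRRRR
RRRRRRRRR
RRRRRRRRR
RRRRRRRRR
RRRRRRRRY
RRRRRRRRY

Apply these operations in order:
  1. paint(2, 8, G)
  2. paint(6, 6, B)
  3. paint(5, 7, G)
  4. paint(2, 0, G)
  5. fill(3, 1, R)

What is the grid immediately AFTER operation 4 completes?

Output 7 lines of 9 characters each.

Answer: RRRRRRRRR
RRRRRRRRR
GRRRRRRRG
RRRRRRRRR
RRRRRRRRR
RRRRRRRGY
RRRRRRBRY

Derivation:
After op 1 paint(2,8,G):
RRRRRRRRR
RRRRRRRRR
RRRRRRRRG
RRRRRRRRR
RRRRRRRRR
RRRRRRRRY
RRRRRRRRY
After op 2 paint(6,6,B):
RRRRRRRRR
RRRRRRRRR
RRRRRRRRG
RRRRRRRRR
RRRRRRRRR
RRRRRRRRY
RRRRRRBRY
After op 3 paint(5,7,G):
RRRRRRRRR
RRRRRRRRR
RRRRRRRRG
RRRRRRRRR
RRRRRRRRR
RRRRRRRGY
RRRRRRBRY
After op 4 paint(2,0,G):
RRRRRRRRR
RRRRRRRRR
GRRRRRRRG
RRRRRRRRR
RRRRRRRRR
RRRRRRRGY
RRRRRRBRY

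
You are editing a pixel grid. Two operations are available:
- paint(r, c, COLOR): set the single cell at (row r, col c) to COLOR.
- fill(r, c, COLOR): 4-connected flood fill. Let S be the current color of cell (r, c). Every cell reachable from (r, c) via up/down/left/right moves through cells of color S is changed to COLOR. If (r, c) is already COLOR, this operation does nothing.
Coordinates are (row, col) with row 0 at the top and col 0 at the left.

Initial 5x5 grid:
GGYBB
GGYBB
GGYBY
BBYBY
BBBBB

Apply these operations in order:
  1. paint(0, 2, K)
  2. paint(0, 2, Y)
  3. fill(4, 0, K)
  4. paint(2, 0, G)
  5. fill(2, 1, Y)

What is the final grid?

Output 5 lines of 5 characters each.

Answer: YYYKK
YYYKK
YYYKY
KKYKY
KKKKK

Derivation:
After op 1 paint(0,2,K):
GGKBB
GGYBB
GGYBY
BBYBY
BBBBB
After op 2 paint(0,2,Y):
GGYBB
GGYBB
GGYBY
BBYBY
BBBBB
After op 3 fill(4,0,K) [13 cells changed]:
GGYKK
GGYKK
GGYKY
KKYKY
KKKKK
After op 4 paint(2,0,G):
GGYKK
GGYKK
GGYKY
KKYKY
KKKKK
After op 5 fill(2,1,Y) [6 cells changed]:
YYYKK
YYYKK
YYYKY
KKYKY
KKKKK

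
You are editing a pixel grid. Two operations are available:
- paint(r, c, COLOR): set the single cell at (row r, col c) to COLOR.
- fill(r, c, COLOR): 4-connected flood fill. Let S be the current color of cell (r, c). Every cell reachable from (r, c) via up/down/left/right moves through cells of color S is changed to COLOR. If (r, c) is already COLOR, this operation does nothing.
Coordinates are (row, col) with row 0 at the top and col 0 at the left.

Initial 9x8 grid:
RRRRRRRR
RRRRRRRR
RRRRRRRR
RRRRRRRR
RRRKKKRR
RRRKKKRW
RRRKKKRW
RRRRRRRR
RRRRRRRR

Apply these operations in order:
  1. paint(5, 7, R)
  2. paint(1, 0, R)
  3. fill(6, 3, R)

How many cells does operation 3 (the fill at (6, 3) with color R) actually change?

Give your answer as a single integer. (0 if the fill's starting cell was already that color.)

After op 1 paint(5,7,R):
RRRRRRRR
RRRRRRRR
RRRRRRRR
RRRRRRRR
RRRKKKRR
RRRKKKRR
RRRKKKRW
RRRRRRRR
RRRRRRRR
After op 2 paint(1,0,R):
RRRRRRRR
RRRRRRRR
RRRRRRRR
RRRRRRRR
RRRKKKRR
RRRKKKRR
RRRKKKRW
RRRRRRRR
RRRRRRRR
After op 3 fill(6,3,R) [9 cells changed]:
RRRRRRRR
RRRRRRRR
RRRRRRRR
RRRRRRRR
RRRRRRRR
RRRRRRRR
RRRRRRRW
RRRRRRRR
RRRRRRRR

Answer: 9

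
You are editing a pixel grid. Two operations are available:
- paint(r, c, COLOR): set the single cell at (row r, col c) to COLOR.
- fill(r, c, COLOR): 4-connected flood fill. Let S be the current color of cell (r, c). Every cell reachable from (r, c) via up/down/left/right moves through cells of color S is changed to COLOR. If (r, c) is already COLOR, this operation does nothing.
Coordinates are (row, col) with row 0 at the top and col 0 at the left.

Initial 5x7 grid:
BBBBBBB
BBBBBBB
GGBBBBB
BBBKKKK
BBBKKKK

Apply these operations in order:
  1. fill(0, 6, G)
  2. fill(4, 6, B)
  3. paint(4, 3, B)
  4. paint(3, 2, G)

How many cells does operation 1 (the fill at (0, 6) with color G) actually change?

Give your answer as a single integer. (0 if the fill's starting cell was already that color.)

Answer: 25

Derivation:
After op 1 fill(0,6,G) [25 cells changed]:
GGGGGGG
GGGGGGG
GGGGGGG
GGGKKKK
GGGKKKK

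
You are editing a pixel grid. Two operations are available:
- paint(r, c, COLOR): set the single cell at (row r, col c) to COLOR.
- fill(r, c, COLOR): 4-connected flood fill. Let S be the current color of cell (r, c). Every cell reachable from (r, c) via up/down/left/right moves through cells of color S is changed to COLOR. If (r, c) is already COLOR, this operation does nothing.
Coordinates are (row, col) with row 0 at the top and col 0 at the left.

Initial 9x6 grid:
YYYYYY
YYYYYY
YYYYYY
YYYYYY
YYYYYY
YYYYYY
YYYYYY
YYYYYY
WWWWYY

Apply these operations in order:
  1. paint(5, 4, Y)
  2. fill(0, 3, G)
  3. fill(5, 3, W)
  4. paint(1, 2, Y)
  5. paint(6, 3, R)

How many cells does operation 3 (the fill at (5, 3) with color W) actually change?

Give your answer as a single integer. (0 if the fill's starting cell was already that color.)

After op 1 paint(5,4,Y):
YYYYYY
YYYYYY
YYYYYY
YYYYYY
YYYYYY
YYYYYY
YYYYYY
YYYYYY
WWWWYY
After op 2 fill(0,3,G) [50 cells changed]:
GGGGGG
GGGGGG
GGGGGG
GGGGGG
GGGGGG
GGGGGG
GGGGGG
GGGGGG
WWWWGG
After op 3 fill(5,3,W) [50 cells changed]:
WWWWWW
WWWWWW
WWWWWW
WWWWWW
WWWWWW
WWWWWW
WWWWWW
WWWWWW
WWWWWW

Answer: 50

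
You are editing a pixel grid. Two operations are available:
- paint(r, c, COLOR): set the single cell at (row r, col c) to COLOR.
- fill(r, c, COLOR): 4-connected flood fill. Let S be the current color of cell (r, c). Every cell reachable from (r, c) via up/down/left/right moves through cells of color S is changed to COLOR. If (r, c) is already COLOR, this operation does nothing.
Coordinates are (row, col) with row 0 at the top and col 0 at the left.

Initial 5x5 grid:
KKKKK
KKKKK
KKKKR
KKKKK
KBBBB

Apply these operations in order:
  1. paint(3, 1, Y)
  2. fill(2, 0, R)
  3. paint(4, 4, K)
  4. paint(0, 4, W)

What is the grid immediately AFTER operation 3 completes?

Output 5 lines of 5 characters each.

After op 1 paint(3,1,Y):
KKKKK
KKKKK
KKKKR
KYKKK
KBBBB
After op 2 fill(2,0,R) [19 cells changed]:
RRRRR
RRRRR
RRRRR
RYRRR
RBBBB
After op 3 paint(4,4,K):
RRRRR
RRRRR
RRRRR
RYRRR
RBBBK

Answer: RRRRR
RRRRR
RRRRR
RYRRR
RBBBK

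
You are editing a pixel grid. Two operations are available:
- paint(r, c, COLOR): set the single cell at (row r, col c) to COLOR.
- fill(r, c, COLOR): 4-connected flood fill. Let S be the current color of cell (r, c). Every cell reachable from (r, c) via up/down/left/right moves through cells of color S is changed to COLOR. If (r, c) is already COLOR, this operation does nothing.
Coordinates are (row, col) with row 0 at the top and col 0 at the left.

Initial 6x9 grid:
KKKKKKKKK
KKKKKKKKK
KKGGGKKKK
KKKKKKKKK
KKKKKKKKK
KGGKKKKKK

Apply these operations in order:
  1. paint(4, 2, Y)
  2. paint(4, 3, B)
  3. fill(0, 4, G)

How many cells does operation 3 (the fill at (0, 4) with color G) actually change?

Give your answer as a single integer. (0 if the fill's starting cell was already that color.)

After op 1 paint(4,2,Y):
KKKKKKKKK
KKKKKKKKK
KKGGGKKKK
KKKKKKKKK
KKYKKKKKK
KGGKKKKKK
After op 2 paint(4,3,B):
KKKKKKKKK
KKKKKKKKK
KKGGGKKKK
KKKKKKKKK
KKYBKKKKK
KGGKKKKKK
After op 3 fill(0,4,G) [47 cells changed]:
GGGGGGGGG
GGGGGGGGG
GGGGGGGGG
GGGGGGGGG
GGYBGGGGG
GGGGGGGGG

Answer: 47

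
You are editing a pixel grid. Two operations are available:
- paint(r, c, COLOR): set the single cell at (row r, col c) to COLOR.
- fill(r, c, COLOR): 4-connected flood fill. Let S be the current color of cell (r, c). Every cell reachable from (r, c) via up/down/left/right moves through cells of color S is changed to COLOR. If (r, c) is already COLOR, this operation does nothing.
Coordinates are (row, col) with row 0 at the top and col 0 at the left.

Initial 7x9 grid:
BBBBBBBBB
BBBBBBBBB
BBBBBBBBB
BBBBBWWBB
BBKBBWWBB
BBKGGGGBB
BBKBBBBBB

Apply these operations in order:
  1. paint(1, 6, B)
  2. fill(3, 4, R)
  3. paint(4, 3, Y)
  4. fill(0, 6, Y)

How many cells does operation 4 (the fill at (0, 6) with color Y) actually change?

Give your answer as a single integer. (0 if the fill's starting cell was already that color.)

Answer: 51

Derivation:
After op 1 paint(1,6,B):
BBBBBBBBB
BBBBBBBBB
BBBBBBBBB
BBBBBWWBB
BBKBBWWBB
BBKGGGGBB
BBKBBBBBB
After op 2 fill(3,4,R) [52 cells changed]:
RRRRRRRRR
RRRRRRRRR
RRRRRRRRR
RRRRRWWRR
RRKRRWWRR
RRKGGGGRR
RRKRRRRRR
After op 3 paint(4,3,Y):
RRRRRRRRR
RRRRRRRRR
RRRRRRRRR
RRRRRWWRR
RRKYRWWRR
RRKGGGGRR
RRKRRRRRR
After op 4 fill(0,6,Y) [51 cells changed]:
YYYYYYYYY
YYYYYYYYY
YYYYYYYYY
YYYYYWWYY
YYKYYWWYY
YYKGGGGYY
YYKYYYYYY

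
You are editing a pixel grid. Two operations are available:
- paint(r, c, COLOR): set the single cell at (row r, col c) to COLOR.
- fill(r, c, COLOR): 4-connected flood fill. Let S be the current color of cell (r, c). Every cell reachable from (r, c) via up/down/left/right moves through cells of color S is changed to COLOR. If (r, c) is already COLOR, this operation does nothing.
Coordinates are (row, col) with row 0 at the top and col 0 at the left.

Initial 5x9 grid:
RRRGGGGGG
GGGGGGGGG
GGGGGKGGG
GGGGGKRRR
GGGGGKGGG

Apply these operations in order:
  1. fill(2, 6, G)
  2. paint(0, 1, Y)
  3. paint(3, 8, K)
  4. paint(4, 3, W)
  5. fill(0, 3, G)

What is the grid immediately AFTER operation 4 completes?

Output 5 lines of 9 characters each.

After op 1 fill(2,6,G) [0 cells changed]:
RRRGGGGGG
GGGGGGGGG
GGGGGKGGG
GGGGGKRRR
GGGGGKGGG
After op 2 paint(0,1,Y):
RYRGGGGGG
GGGGGGGGG
GGGGGKGGG
GGGGGKRRR
GGGGGKGGG
After op 3 paint(3,8,K):
RYRGGGGGG
GGGGGGGGG
GGGGGKGGG
GGGGGKRRK
GGGGGKGGG
After op 4 paint(4,3,W):
RYRGGGGGG
GGGGGGGGG
GGGGGKGGG
GGGGGKRRK
GGGWGKGGG

Answer: RYRGGGGGG
GGGGGGGGG
GGGGGKGGG
GGGGGKRRK
GGGWGKGGG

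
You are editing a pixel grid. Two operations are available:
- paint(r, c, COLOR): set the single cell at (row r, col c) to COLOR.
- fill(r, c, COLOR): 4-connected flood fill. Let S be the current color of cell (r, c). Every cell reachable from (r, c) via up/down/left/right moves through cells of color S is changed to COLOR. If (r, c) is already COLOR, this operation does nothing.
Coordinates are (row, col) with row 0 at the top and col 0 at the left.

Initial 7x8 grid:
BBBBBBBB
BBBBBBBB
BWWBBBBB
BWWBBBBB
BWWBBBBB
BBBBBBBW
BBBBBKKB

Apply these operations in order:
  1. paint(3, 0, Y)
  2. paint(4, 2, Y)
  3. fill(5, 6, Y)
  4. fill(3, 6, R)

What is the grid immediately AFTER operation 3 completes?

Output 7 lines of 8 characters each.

Answer: YYYYYYYY
YYYYYYYY
YWWYYYYY
YWWYYYYY
YWYYYYYY
YYYYYYYW
YYYYYKKB

Derivation:
After op 1 paint(3,0,Y):
BBBBBBBB
BBBBBBBB
BWWBBBBB
YWWBBBBB
BWWBBBBB
BBBBBBBW
BBBBBKKB
After op 2 paint(4,2,Y):
BBBBBBBB
BBBBBBBB
BWWBBBBB
YWWBBBBB
BWYBBBBB
BBBBBBBW
BBBBBKKB
After op 3 fill(5,6,Y) [45 cells changed]:
YYYYYYYY
YYYYYYYY
YWWYYYYY
YWWYYYYY
YWYYYYYY
YYYYYYYW
YYYYYKKB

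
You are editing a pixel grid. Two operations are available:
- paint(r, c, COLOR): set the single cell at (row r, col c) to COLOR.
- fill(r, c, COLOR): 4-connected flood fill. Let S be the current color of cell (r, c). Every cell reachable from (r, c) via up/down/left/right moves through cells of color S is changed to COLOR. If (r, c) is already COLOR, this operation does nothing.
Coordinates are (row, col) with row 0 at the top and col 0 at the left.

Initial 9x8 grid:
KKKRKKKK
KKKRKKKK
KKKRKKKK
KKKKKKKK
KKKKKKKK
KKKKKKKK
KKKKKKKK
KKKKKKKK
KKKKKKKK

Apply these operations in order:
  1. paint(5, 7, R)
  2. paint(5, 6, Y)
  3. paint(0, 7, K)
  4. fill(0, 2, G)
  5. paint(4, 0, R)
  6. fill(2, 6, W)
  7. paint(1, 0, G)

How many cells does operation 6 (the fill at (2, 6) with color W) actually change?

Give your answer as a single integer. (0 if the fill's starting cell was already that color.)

After op 1 paint(5,7,R):
KKKRKKKK
KKKRKKKK
KKKRKKKK
KKKKKKKK
KKKKKKKK
KKKKKKKR
KKKKKKKK
KKKKKKKK
KKKKKKKK
After op 2 paint(5,6,Y):
KKKRKKKK
KKKRKKKK
KKKRKKKK
KKKKKKKK
KKKKKKKK
KKKKKKYR
KKKKKKKK
KKKKKKKK
KKKKKKKK
After op 3 paint(0,7,K):
KKKRKKKK
KKKRKKKK
KKKRKKKK
KKKKKKKK
KKKKKKKK
KKKKKKYR
KKKKKKKK
KKKKKKKK
KKKKKKKK
After op 4 fill(0,2,G) [67 cells changed]:
GGGRGGGG
GGGRGGGG
GGGRGGGG
GGGGGGGG
GGGGGGGG
GGGGGGYR
GGGGGGGG
GGGGGGGG
GGGGGGGG
After op 5 paint(4,0,R):
GGGRGGGG
GGGRGGGG
GGGRGGGG
GGGGGGGG
RGGGGGGG
GGGGGGYR
GGGGGGGG
GGGGGGGG
GGGGGGGG
After op 6 fill(2,6,W) [66 cells changed]:
WWWRWWWW
WWWRWWWW
WWWRWWWW
WWWWWWWW
RWWWWWWW
WWWWWWYR
WWWWWWWW
WWWWWWWW
WWWWWWWW

Answer: 66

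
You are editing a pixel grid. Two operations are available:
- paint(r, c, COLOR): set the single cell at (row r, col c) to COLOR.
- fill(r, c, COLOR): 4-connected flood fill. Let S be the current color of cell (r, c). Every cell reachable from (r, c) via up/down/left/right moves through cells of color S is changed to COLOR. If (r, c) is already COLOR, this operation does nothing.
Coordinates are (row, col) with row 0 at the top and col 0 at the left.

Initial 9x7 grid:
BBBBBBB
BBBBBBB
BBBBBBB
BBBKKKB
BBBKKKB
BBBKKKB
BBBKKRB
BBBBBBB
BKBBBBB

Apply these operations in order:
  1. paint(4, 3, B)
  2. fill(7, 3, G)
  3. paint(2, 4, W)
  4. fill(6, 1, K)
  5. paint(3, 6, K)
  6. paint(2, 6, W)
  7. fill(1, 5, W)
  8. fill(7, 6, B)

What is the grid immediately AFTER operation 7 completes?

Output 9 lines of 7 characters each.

After op 1 paint(4,3,B):
BBBBBBB
BBBBBBB
BBBBBBB
BBBKKKB
BBBBKKB
BBBKKKB
BBBKKRB
BBBBBBB
BKBBBBB
After op 2 fill(7,3,G) [51 cells changed]:
GGGGGGG
GGGGGGG
GGGGGGG
GGGKKKG
GGGGKKG
GGGKKKG
GGGKKRG
GGGGGGG
GKGGGGG
After op 3 paint(2,4,W):
GGGGGGG
GGGGGGG
GGGGWGG
GGGKKKG
GGGGKKG
GGGKKKG
GGGKKRG
GGGGGGG
GKGGGGG
After op 4 fill(6,1,K) [50 cells changed]:
KKKKKKK
KKKKKKK
KKKKWKK
KKKKKKK
KKKKKKK
KKKKKKK
KKKKKRK
KKKKKKK
KKKKKKK
After op 5 paint(3,6,K):
KKKKKKK
KKKKKKK
KKKKWKK
KKKKKKK
KKKKKKK
KKKKKKK
KKKKKRK
KKKKKKK
KKKKKKK
After op 6 paint(2,6,W):
KKKKKKK
KKKKKKK
KKKKWKW
KKKKKKK
KKKKKKK
KKKKKKK
KKKKKRK
KKKKKKK
KKKKKKK
After op 7 fill(1,5,W) [60 cells changed]:
WWWWWWW
WWWWWWW
WWWWWWW
WWWWWWW
WWWWWWW
WWWWWWW
WWWWWRW
WWWWWWW
WWWWWWW

Answer: WWWWWWW
WWWWWWW
WWWWWWW
WWWWWWW
WWWWWWW
WWWWWWW
WWWWWRW
WWWWWWW
WWWWWWW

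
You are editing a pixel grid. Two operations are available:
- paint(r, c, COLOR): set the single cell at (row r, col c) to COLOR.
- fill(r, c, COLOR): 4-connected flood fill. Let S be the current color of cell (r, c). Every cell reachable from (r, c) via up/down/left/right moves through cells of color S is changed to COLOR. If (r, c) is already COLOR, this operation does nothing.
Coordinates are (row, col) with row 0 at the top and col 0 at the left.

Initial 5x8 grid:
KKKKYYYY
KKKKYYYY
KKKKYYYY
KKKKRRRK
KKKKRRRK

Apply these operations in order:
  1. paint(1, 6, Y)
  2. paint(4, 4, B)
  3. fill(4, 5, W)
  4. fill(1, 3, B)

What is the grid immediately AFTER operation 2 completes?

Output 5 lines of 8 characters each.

After op 1 paint(1,6,Y):
KKKKYYYY
KKKKYYYY
KKKKYYYY
KKKKRRRK
KKKKRRRK
After op 2 paint(4,4,B):
KKKKYYYY
KKKKYYYY
KKKKYYYY
KKKKRRRK
KKKKBRRK

Answer: KKKKYYYY
KKKKYYYY
KKKKYYYY
KKKKRRRK
KKKKBRRK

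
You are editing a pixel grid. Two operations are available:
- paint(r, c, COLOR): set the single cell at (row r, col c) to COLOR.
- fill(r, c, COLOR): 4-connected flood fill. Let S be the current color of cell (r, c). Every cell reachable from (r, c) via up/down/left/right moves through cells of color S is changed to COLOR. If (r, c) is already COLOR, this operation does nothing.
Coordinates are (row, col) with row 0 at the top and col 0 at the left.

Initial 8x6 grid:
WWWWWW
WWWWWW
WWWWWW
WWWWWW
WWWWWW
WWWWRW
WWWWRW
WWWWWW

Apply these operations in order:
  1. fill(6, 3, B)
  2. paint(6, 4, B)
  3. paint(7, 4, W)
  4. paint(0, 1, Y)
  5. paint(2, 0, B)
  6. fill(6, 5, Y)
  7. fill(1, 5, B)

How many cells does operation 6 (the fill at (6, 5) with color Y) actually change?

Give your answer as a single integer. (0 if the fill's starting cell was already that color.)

Answer: 45

Derivation:
After op 1 fill(6,3,B) [46 cells changed]:
BBBBBB
BBBBBB
BBBBBB
BBBBBB
BBBBBB
BBBBRB
BBBBRB
BBBBBB
After op 2 paint(6,4,B):
BBBBBB
BBBBBB
BBBBBB
BBBBBB
BBBBBB
BBBBRB
BBBBBB
BBBBBB
After op 3 paint(7,4,W):
BBBBBB
BBBBBB
BBBBBB
BBBBBB
BBBBBB
BBBBRB
BBBBBB
BBBBWB
After op 4 paint(0,1,Y):
BYBBBB
BBBBBB
BBBBBB
BBBBBB
BBBBBB
BBBBRB
BBBBBB
BBBBWB
After op 5 paint(2,0,B):
BYBBBB
BBBBBB
BBBBBB
BBBBBB
BBBBBB
BBBBRB
BBBBBB
BBBBWB
After op 6 fill(6,5,Y) [45 cells changed]:
YYYYYY
YYYYYY
YYYYYY
YYYYYY
YYYYYY
YYYYRY
YYYYYY
YYYYWY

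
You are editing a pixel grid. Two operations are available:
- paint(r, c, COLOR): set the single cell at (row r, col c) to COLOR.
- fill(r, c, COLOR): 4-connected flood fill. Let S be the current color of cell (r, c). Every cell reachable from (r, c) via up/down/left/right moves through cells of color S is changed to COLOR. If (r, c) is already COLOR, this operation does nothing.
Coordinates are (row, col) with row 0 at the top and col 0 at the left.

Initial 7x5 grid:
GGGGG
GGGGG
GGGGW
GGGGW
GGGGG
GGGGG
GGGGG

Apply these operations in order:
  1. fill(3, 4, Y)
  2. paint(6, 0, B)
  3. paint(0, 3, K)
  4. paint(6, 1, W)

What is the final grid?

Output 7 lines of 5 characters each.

After op 1 fill(3,4,Y) [2 cells changed]:
GGGGG
GGGGG
GGGGY
GGGGY
GGGGG
GGGGG
GGGGG
After op 2 paint(6,0,B):
GGGGG
GGGGG
GGGGY
GGGGY
GGGGG
GGGGG
BGGGG
After op 3 paint(0,3,K):
GGGKG
GGGGG
GGGGY
GGGGY
GGGGG
GGGGG
BGGGG
After op 4 paint(6,1,W):
GGGKG
GGGGG
GGGGY
GGGGY
GGGGG
GGGGG
BWGGG

Answer: GGGKG
GGGGG
GGGGY
GGGGY
GGGGG
GGGGG
BWGGG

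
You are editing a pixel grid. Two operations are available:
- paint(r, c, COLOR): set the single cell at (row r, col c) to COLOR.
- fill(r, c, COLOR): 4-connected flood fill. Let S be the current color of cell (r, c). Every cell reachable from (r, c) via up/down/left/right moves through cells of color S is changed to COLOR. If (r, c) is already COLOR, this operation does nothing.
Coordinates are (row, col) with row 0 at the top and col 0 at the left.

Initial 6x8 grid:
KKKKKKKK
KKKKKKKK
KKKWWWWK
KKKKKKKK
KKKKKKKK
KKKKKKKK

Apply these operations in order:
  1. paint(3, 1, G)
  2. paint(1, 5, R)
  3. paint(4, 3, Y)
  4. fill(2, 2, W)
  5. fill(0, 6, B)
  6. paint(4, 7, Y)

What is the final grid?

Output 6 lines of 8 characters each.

After op 1 paint(3,1,G):
KKKKKKKK
KKKKKKKK
KKKWWWWK
KGKKKKKK
KKKKKKKK
KKKKKKKK
After op 2 paint(1,5,R):
KKKKKKKK
KKKKKRKK
KKKWWWWK
KGKKKKKK
KKKKKKKK
KKKKKKKK
After op 3 paint(4,3,Y):
KKKKKKKK
KKKKKRKK
KKKWWWWK
KGKKKKKK
KKKYKKKK
KKKKKKKK
After op 4 fill(2,2,W) [41 cells changed]:
WWWWWWWW
WWWWWRWW
WWWWWWWW
WGWWWWWW
WWWYWWWW
WWWWWWWW
After op 5 fill(0,6,B) [45 cells changed]:
BBBBBBBB
BBBBBRBB
BBBBBBBB
BGBBBBBB
BBBYBBBB
BBBBBBBB
After op 6 paint(4,7,Y):
BBBBBBBB
BBBBBRBB
BBBBBBBB
BGBBBBBB
BBBYBBBY
BBBBBBBB

Answer: BBBBBBBB
BBBBBRBB
BBBBBBBB
BGBBBBBB
BBBYBBBY
BBBBBBBB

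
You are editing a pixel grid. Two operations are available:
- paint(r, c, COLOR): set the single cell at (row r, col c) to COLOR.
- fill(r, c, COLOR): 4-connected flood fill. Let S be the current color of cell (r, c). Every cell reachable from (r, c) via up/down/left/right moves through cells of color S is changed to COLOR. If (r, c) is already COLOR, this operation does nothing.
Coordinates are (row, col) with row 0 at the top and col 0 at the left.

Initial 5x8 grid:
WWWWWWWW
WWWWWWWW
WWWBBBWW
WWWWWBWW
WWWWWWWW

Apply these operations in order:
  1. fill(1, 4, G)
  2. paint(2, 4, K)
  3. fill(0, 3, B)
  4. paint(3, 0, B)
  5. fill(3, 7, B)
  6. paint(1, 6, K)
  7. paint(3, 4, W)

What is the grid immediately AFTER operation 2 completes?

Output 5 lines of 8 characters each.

Answer: GGGGGGGG
GGGGGGGG
GGGBKBGG
GGGGGBGG
GGGGGGGG

Derivation:
After op 1 fill(1,4,G) [36 cells changed]:
GGGGGGGG
GGGGGGGG
GGGBBBGG
GGGGGBGG
GGGGGGGG
After op 2 paint(2,4,K):
GGGGGGGG
GGGGGGGG
GGGBKBGG
GGGGGBGG
GGGGGGGG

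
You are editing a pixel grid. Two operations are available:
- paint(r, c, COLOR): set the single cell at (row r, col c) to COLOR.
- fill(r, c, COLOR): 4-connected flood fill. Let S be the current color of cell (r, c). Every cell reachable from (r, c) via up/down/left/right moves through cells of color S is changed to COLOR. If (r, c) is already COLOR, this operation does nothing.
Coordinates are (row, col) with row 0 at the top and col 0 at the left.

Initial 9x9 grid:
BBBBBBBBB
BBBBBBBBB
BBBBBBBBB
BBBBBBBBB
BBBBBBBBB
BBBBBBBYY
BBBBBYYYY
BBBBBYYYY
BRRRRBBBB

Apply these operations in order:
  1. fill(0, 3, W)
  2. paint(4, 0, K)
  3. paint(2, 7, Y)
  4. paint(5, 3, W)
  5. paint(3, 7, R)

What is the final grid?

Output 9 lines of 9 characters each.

After op 1 fill(0,3,W) [63 cells changed]:
WWWWWWWWW
WWWWWWWWW
WWWWWWWWW
WWWWWWWWW
WWWWWWWWW
WWWWWWWYY
WWWWWYYYY
WWWWWYYYY
WRRRRBBBB
After op 2 paint(4,0,K):
WWWWWWWWW
WWWWWWWWW
WWWWWWWWW
WWWWWWWWW
KWWWWWWWW
WWWWWWWYY
WWWWWYYYY
WWWWWYYYY
WRRRRBBBB
After op 3 paint(2,7,Y):
WWWWWWWWW
WWWWWWWWW
WWWWWWWYW
WWWWWWWWW
KWWWWWWWW
WWWWWWWYY
WWWWWYYYY
WWWWWYYYY
WRRRRBBBB
After op 4 paint(5,3,W):
WWWWWWWWW
WWWWWWWWW
WWWWWWWYW
WWWWWWWWW
KWWWWWWWW
WWWWWWWYY
WWWWWYYYY
WWWWWYYYY
WRRRRBBBB
After op 5 paint(3,7,R):
WWWWWWWWW
WWWWWWWWW
WWWWWWWYW
WWWWWWWRW
KWWWWWWWW
WWWWWWWYY
WWWWWYYYY
WWWWWYYYY
WRRRRBBBB

Answer: WWWWWWWWW
WWWWWWWWW
WWWWWWWYW
WWWWWWWRW
KWWWWWWWW
WWWWWWWYY
WWWWWYYYY
WWWWWYYYY
WRRRRBBBB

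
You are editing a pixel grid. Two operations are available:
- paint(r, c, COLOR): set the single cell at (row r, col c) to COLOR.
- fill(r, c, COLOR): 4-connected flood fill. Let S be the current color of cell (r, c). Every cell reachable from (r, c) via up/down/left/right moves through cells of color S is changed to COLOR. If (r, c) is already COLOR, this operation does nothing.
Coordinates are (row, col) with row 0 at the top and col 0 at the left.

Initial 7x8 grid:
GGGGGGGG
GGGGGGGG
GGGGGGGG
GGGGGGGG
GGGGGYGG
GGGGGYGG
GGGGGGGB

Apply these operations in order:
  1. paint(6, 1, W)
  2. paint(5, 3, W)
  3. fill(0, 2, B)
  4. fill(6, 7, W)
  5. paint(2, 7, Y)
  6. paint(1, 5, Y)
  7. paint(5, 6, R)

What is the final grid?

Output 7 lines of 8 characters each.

After op 1 paint(6,1,W):
GGGGGGGG
GGGGGGGG
GGGGGGGG
GGGGGGGG
GGGGGYGG
GGGGGYGG
GWGGGGGB
After op 2 paint(5,3,W):
GGGGGGGG
GGGGGGGG
GGGGGGGG
GGGGGGGG
GGGGGYGG
GGGWGYGG
GWGGGGGB
After op 3 fill(0,2,B) [51 cells changed]:
BBBBBBBB
BBBBBBBB
BBBBBBBB
BBBBBBBB
BBBBBYBB
BBBWBYBB
BWBBBBBB
After op 4 fill(6,7,W) [52 cells changed]:
WWWWWWWW
WWWWWWWW
WWWWWWWW
WWWWWWWW
WWWWWYWW
WWWWWYWW
WWWWWWWW
After op 5 paint(2,7,Y):
WWWWWWWW
WWWWWWWW
WWWWWWWY
WWWWWWWW
WWWWWYWW
WWWWWYWW
WWWWWWWW
After op 6 paint(1,5,Y):
WWWWWWWW
WWWWWYWW
WWWWWWWY
WWWWWWWW
WWWWWYWW
WWWWWYWW
WWWWWWWW
After op 7 paint(5,6,R):
WWWWWWWW
WWWWWYWW
WWWWWWWY
WWWWWWWW
WWWWWYWW
WWWWWYRW
WWWWWWWW

Answer: WWWWWWWW
WWWWWYWW
WWWWWWWY
WWWWWWWW
WWWWWYWW
WWWWWYRW
WWWWWWWW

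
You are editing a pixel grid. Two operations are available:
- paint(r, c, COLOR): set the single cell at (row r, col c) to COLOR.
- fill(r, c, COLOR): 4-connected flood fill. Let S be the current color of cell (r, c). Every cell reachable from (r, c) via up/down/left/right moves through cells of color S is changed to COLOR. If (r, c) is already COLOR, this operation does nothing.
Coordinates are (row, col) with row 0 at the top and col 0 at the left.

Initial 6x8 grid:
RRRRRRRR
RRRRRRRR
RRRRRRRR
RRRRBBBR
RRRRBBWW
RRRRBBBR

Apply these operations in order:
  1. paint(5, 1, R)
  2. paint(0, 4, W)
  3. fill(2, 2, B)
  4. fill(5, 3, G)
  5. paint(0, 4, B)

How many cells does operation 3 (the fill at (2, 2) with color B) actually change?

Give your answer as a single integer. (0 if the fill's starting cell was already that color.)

Answer: 36

Derivation:
After op 1 paint(5,1,R):
RRRRRRRR
RRRRRRRR
RRRRRRRR
RRRRBBBR
RRRRBBWW
RRRRBBBR
After op 2 paint(0,4,W):
RRRRWRRR
RRRRRRRR
RRRRRRRR
RRRRBBBR
RRRRBBWW
RRRRBBBR
After op 3 fill(2,2,B) [36 cells changed]:
BBBBWBBB
BBBBBBBB
BBBBBBBB
BBBBBBBB
BBBBBBWW
BBBBBBBR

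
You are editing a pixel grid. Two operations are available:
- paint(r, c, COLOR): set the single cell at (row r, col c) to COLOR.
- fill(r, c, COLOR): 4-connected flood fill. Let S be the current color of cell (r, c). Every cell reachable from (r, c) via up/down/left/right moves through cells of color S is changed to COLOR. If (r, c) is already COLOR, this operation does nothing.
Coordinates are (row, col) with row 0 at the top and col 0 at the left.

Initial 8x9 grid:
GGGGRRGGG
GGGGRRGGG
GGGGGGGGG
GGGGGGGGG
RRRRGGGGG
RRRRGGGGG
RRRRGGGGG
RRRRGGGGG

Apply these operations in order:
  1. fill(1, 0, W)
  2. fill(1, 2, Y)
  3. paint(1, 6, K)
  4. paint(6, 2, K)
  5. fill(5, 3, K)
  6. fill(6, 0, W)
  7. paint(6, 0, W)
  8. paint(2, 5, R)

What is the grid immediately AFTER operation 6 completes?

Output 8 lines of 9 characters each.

After op 1 fill(1,0,W) [52 cells changed]:
WWWWRRWWW
WWWWRRWWW
WWWWWWWWW
WWWWWWWWW
RRRRWWWWW
RRRRWWWWW
RRRRWWWWW
RRRRWWWWW
After op 2 fill(1,2,Y) [52 cells changed]:
YYYYRRYYY
YYYYRRYYY
YYYYYYYYY
YYYYYYYYY
RRRRYYYYY
RRRRYYYYY
RRRRYYYYY
RRRRYYYYY
After op 3 paint(1,6,K):
YYYYRRYYY
YYYYRRKYY
YYYYYYYYY
YYYYYYYYY
RRRRYYYYY
RRRRYYYYY
RRRRYYYYY
RRRRYYYYY
After op 4 paint(6,2,K):
YYYYRRYYY
YYYYRRKYY
YYYYYYYYY
YYYYYYYYY
RRRRYYYYY
RRRRYYYYY
RRKRYYYYY
RRRRYYYYY
After op 5 fill(5,3,K) [15 cells changed]:
YYYYRRYYY
YYYYRRKYY
YYYYYYYYY
YYYYYYYYY
KKKKYYYYY
KKKKYYYYY
KKKKYYYYY
KKKKYYYYY
After op 6 fill(6,0,W) [16 cells changed]:
YYYYRRYYY
YYYYRRKYY
YYYYYYYYY
YYYYYYYYY
WWWWYYYYY
WWWWYYYYY
WWWWYYYYY
WWWWYYYYY

Answer: YYYYRRYYY
YYYYRRKYY
YYYYYYYYY
YYYYYYYYY
WWWWYYYYY
WWWWYYYYY
WWWWYYYYY
WWWWYYYYY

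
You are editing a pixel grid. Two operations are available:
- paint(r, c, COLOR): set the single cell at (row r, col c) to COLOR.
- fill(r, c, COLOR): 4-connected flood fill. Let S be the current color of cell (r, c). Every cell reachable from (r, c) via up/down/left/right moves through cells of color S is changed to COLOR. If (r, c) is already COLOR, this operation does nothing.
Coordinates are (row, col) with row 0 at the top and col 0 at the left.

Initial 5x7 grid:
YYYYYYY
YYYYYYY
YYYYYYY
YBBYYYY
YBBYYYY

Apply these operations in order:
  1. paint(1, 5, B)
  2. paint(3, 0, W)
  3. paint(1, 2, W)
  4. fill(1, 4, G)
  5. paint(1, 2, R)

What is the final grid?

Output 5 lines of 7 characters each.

After op 1 paint(1,5,B):
YYYYYYY
YYYYYBY
YYYYYYY
YBBYYYY
YBBYYYY
After op 2 paint(3,0,W):
YYYYYYY
YYYYYBY
YYYYYYY
WBBYYYY
YBBYYYY
After op 3 paint(1,2,W):
YYYYYYY
YYWYYBY
YYYYYYY
WBBYYYY
YBBYYYY
After op 4 fill(1,4,G) [27 cells changed]:
GGGGGGG
GGWGGBG
GGGGGGG
WBBGGGG
YBBGGGG
After op 5 paint(1,2,R):
GGGGGGG
GGRGGBG
GGGGGGG
WBBGGGG
YBBGGGG

Answer: GGGGGGG
GGRGGBG
GGGGGGG
WBBGGGG
YBBGGGG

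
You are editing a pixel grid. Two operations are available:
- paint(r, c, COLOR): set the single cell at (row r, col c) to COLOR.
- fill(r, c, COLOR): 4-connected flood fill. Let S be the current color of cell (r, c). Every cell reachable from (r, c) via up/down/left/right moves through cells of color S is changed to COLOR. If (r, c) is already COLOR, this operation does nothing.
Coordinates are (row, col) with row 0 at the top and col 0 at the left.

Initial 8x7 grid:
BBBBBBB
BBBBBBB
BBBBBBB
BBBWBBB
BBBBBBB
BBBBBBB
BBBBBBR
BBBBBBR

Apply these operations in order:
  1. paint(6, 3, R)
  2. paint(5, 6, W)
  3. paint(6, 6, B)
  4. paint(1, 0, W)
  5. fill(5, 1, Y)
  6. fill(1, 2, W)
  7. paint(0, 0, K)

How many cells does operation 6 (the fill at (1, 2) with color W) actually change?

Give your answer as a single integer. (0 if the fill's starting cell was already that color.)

Answer: 51

Derivation:
After op 1 paint(6,3,R):
BBBBBBB
BBBBBBB
BBBBBBB
BBBWBBB
BBBBBBB
BBBBBBB
BBBRBBR
BBBBBBR
After op 2 paint(5,6,W):
BBBBBBB
BBBBBBB
BBBBBBB
BBBWBBB
BBBBBBB
BBBBBBW
BBBRBBR
BBBBBBR
After op 3 paint(6,6,B):
BBBBBBB
BBBBBBB
BBBBBBB
BBBWBBB
BBBBBBB
BBBBBBW
BBBRBBB
BBBBBBR
After op 4 paint(1,0,W):
BBBBBBB
WBBBBBB
BBBBBBB
BBBWBBB
BBBBBBB
BBBBBBW
BBBRBBB
BBBBBBR
After op 5 fill(5,1,Y) [51 cells changed]:
YYYYYYY
WYYYYYY
YYYYYYY
YYYWYYY
YYYYYYY
YYYYYYW
YYYRYYY
YYYYYYR
After op 6 fill(1,2,W) [51 cells changed]:
WWWWWWW
WWWWWWW
WWWWWWW
WWWWWWW
WWWWWWW
WWWWWWW
WWWRWWW
WWWWWWR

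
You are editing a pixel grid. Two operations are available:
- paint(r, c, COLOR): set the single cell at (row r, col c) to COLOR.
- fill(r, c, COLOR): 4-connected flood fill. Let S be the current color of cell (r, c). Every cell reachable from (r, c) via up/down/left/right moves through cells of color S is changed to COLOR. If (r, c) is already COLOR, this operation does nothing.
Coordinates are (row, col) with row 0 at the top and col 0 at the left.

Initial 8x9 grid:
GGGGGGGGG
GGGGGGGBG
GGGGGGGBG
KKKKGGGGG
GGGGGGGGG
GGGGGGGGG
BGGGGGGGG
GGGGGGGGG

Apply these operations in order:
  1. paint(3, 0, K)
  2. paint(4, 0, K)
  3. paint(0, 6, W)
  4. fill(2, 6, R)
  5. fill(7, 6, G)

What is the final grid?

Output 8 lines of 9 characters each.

Answer: GGGGGGWGG
GGGGGGGBG
GGGGGGGBG
KKKKGGGGG
KGGGGGGGG
GGGGGGGGG
BGGGGGGGG
GGGGGGGGG

Derivation:
After op 1 paint(3,0,K):
GGGGGGGGG
GGGGGGGBG
GGGGGGGBG
KKKKGGGGG
GGGGGGGGG
GGGGGGGGG
BGGGGGGGG
GGGGGGGGG
After op 2 paint(4,0,K):
GGGGGGGGG
GGGGGGGBG
GGGGGGGBG
KKKKGGGGG
KGGGGGGGG
GGGGGGGGG
BGGGGGGGG
GGGGGGGGG
After op 3 paint(0,6,W):
GGGGGGWGG
GGGGGGGBG
GGGGGGGBG
KKKKGGGGG
KGGGGGGGG
GGGGGGGGG
BGGGGGGGG
GGGGGGGGG
After op 4 fill(2,6,R) [63 cells changed]:
RRRRRRWRR
RRRRRRRBR
RRRRRRRBR
KKKKRRRRR
KRRRRRRRR
RRRRRRRRR
BRRRRRRRR
RRRRRRRRR
After op 5 fill(7,6,G) [63 cells changed]:
GGGGGGWGG
GGGGGGGBG
GGGGGGGBG
KKKKGGGGG
KGGGGGGGG
GGGGGGGGG
BGGGGGGGG
GGGGGGGGG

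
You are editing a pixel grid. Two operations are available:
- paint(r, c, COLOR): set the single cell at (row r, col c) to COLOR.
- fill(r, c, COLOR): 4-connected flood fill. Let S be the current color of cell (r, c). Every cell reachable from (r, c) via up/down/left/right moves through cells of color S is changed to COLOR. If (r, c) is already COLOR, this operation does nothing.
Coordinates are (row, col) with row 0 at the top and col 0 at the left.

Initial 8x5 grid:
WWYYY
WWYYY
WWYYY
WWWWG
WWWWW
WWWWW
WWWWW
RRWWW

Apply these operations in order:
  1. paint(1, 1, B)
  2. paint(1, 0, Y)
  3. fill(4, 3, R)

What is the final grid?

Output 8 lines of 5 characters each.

After op 1 paint(1,1,B):
WWYYY
WBYYY
WWYYY
WWWWG
WWWWW
WWWWW
WWWWW
RRWWW
After op 2 paint(1,0,Y):
WWYYY
YBYYY
WWYYY
WWWWG
WWWWW
WWWWW
WWWWW
RRWWW
After op 3 fill(4,3,R) [24 cells changed]:
WWYYY
YBYYY
RRYYY
RRRRG
RRRRR
RRRRR
RRRRR
RRRRR

Answer: WWYYY
YBYYY
RRYYY
RRRRG
RRRRR
RRRRR
RRRRR
RRRRR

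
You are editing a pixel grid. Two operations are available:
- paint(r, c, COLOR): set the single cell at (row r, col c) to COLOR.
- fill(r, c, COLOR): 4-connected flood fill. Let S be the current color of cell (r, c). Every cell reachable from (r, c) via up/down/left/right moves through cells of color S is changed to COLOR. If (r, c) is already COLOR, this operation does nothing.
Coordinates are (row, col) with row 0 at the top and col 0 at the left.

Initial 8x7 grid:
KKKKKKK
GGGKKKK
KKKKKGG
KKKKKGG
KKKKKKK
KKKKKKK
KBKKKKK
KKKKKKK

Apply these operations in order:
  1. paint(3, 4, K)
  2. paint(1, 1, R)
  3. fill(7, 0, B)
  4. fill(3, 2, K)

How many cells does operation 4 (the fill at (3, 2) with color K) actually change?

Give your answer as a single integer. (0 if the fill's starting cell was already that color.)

After op 1 paint(3,4,K):
KKKKKKK
GGGKKKK
KKKKKGG
KKKKKGG
KKKKKKK
KKKKKKK
KBKKKKK
KKKKKKK
After op 2 paint(1,1,R):
KKKKKKK
GRGKKKK
KKKKKGG
KKKKKGG
KKKKKKK
KKKKKKK
KBKKKKK
KKKKKKK
After op 3 fill(7,0,B) [48 cells changed]:
BBBBBBB
GRGBBBB
BBBBBGG
BBBBBGG
BBBBBBB
BBBBBBB
BBBBBBB
BBBBBBB
After op 4 fill(3,2,K) [49 cells changed]:
KKKKKKK
GRGKKKK
KKKKKGG
KKKKKGG
KKKKKKK
KKKKKKK
KKKKKKK
KKKKKKK

Answer: 49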